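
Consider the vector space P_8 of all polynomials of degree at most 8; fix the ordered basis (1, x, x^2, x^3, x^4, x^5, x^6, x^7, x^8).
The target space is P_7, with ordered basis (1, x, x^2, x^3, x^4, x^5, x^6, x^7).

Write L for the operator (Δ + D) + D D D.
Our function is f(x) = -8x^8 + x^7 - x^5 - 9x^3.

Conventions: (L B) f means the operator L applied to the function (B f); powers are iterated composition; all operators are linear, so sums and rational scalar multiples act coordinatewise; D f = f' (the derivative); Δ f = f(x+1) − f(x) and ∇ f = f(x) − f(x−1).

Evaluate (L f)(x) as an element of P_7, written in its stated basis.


Δ f = -64x^7 - 217x^6 - 427x^5 - 530x^4 - 423x^3 - 240x^2 - 89x - 17
D f = -64x^7 + 7x^6 - 5x^4 - 27x^2
(Δ + D) f = -128x^7 - 210x^6 - 427x^5 - 535x^4 - 423x^3 - 267x^2 - 89x - 17
D f = -64x^7 + 7x^6 - 5x^4 - 27x^2
D D f = -448x^6 + 42x^5 - 20x^3 - 54x
D D D f = -2688x^5 + 210x^4 - 60x^2 - 54
((Δ + D) + D D D) f = -128x^7 - 210x^6 - 3115x^5 - 325x^4 - 423x^3 - 327x^2 - 89x - 71

the result is g(x) = -128x^7 - 210x^6 - 3115x^5 - 325x^4 - 423x^3 - 327x^2 - 89x - 71


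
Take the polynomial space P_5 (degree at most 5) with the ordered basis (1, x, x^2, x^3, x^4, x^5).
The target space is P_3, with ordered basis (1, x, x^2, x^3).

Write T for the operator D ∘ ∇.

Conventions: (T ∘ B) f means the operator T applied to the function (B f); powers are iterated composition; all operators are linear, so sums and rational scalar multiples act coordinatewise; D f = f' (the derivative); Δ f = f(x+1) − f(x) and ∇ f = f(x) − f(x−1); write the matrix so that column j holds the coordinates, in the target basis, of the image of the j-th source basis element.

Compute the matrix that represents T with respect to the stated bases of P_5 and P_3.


the matrix is [[0, 0, 2, -3, 4, -5]; [0, 0, 0, 6, -12, 20]; [0, 0, 0, 0, 12, -30]; [0, 0, 0, 0, 0, 20]] (rows listed top to bottom)

image of 1: 0
image of x: 0
image of x^2: 2
image of x^3: 6x - 3
image of x^4: 12x^2 - 12x + 4
image of x^5: 20x^3 - 30x^2 + 20x - 5
each image's coordinates form column j of the matrix


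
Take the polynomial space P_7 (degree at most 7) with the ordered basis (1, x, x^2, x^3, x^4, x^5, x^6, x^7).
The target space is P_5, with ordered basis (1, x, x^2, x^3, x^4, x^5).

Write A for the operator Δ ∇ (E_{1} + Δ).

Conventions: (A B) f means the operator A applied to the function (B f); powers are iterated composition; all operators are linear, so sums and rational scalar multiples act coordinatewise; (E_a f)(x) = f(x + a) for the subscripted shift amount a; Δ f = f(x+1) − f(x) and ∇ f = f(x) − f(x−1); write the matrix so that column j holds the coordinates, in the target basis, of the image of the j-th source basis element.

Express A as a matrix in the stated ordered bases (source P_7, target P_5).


image of 1: 0
image of x: 0
image of x^2: 2
image of x^3: 6x + 12
image of x^4: 12x^2 + 48x + 26
image of x^5: 20x^3 + 120x^2 + 130x + 60
image of x^6: 30x^4 + 240x^3 + 390x^2 + 360x + 122
image of x^7: 42x^5 + 420x^4 + 910x^3 + 1260x^2 + 854x + 252
each image's coordinates form column j of the matrix

the matrix is [[0, 0, 2, 12, 26, 60, 122, 252]; [0, 0, 0, 6, 48, 130, 360, 854]; [0, 0, 0, 0, 12, 120, 390, 1260]; [0, 0, 0, 0, 0, 20, 240, 910]; [0, 0, 0, 0, 0, 0, 30, 420]; [0, 0, 0, 0, 0, 0, 0, 42]] (rows listed top to bottom)


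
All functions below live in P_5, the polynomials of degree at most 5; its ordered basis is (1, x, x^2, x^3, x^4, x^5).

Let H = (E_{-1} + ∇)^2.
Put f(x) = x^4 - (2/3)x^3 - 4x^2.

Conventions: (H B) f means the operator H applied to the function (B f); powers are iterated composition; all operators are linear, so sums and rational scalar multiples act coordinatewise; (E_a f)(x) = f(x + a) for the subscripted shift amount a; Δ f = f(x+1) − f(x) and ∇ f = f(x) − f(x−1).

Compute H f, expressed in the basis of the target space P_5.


E_{-1} f = x^4 - (14/3)x^3 + 4x^2 + 2x - 7/3
∇ f = 4x^3 - 8x^2 - 2x + 7/3
(E_{-1} + ∇) f = x^4 - (2/3)x^3 - 4x^2
E_{-1} (E_{-1} + ∇) f = x^4 - (14/3)x^3 + 4x^2 + 2x - 7/3
∇ (E_{-1} + ∇) f = 4x^3 - 8x^2 - 2x + 7/3
(E_{-1} + ∇) (E_{-1} + ∇) f = x^4 - (2/3)x^3 - 4x^2

the image equals g(x) = x^4 - (2/3)x^3 - 4x^2


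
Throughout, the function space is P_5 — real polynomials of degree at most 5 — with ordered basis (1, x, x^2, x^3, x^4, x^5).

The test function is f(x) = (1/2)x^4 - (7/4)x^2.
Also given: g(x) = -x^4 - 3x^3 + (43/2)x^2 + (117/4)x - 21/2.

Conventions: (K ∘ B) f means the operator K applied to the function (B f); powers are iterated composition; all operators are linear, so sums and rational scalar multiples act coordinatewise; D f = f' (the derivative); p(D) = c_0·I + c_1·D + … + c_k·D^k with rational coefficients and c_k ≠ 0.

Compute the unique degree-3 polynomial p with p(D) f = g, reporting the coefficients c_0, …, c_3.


c_0 = -2, c_1 = -3/2, c_2 = 3, c_3 = 2

D^0 f = (1/2)x^4 - (7/4)x^2
D^1 f = 2x^3 - (7/2)x
D^2 f = 6x^2 - 7/2
D^3 f = 12x
matching coefficients of g against c_0 f + c_1 Df + … from the top degree down determines the c_i
solution: c_0 = -2, c_1 = -3/2, c_2 = 3, c_3 = 2


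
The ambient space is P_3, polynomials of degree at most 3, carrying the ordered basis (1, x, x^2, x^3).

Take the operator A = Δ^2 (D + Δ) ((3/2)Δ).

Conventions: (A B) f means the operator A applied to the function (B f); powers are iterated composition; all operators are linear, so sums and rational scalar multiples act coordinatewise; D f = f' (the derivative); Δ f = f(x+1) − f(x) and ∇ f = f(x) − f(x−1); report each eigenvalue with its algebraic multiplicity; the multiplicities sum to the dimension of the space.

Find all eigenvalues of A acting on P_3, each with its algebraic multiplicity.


image of 1: 0
image of x: 0
image of x^2: 0
image of x^3: 0
the matrix is upper triangular; its diagonal is (0, 0, 0, 0)
for a triangular matrix the eigenvalues are the diagonal entries, with algebraic multiplicity their repetition count

λ = 0 (multiplicity 4)


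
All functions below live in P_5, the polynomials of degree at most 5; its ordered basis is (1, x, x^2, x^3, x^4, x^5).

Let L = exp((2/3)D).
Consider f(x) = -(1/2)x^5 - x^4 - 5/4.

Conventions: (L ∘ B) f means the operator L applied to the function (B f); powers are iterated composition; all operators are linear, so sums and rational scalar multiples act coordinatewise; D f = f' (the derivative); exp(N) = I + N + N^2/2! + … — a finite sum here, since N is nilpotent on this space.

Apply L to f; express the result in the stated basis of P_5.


the result is g(x) = -(1/2)x^5 - (8/3)x^4 - (44/9)x^3 - (112/27)x^2 - (136/81)x - 1471/972

order-1 term: -(5/3)x^4 - (8/3)x^3
order-2 term: -(20/9)x^3 - (8/3)x^2
order-3 term: -(40/27)x^2 - (32/27)x
order-4 term: -(40/81)x - 16/81
order-5 term: -16/243
the series for exp((2/3)D) f terminates at order 5
exp((2/3)D) f = -(1/2)x^5 - (8/3)x^4 - (44/9)x^3 - (112/27)x^2 - (136/81)x - 1471/972


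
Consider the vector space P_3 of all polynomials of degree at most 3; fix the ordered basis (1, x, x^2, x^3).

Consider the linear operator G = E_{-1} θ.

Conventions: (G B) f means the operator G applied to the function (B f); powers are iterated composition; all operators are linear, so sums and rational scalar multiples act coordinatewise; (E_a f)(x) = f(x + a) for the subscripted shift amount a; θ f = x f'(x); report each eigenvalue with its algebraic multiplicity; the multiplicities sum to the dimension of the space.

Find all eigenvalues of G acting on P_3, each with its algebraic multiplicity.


image of 1: 0
image of x: x - 1
image of x^2: 2x^2 - 4x + 2
image of x^3: 3x^3 - 9x^2 + 9x - 3
the matrix is upper triangular; its diagonal is (0, 1, 2, 3)
for a triangular matrix the eigenvalues are the diagonal entries, with algebraic multiplicity their repetition count

λ = 0 (multiplicity 1), λ = 1 (multiplicity 1), λ = 2 (multiplicity 1), λ = 3 (multiplicity 1)


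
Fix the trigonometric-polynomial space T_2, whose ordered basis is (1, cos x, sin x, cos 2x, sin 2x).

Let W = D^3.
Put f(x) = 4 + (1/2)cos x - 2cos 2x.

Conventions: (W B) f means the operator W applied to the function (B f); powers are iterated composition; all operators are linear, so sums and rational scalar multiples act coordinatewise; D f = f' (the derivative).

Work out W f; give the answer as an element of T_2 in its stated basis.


the result is g(x) = (1/2)sin x - 16sin 2x

D f = -(1/2)sin x + 4sin 2x
D D f = -(1/2)cos x + 8cos 2x
D D D f = (1/2)sin x - 16sin 2x


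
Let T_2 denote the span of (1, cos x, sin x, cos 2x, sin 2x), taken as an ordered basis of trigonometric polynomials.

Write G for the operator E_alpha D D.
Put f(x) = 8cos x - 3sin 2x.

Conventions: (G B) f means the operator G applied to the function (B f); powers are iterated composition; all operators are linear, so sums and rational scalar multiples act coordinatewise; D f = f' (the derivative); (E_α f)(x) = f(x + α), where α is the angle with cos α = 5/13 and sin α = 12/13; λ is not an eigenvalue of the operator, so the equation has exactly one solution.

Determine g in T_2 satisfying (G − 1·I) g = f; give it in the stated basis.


write g with unknown coordinates in the stated basis and equate coefficients in (G − 1·I) g = f
solving from the highest basis element down gives g = -4cos x - (8/3)sin x - (1440/1921)cos 2x - (921/1921)sin 2x
check: G g = 4cos x - (8/3)sin x - (1440/1921)cos 2x - (6684/1921)sin 2x
so G g − 1·g = 8cos x - 3sin 2x = f ✓

the image equals g(x) = -4cos x - (8/3)sin x - (1440/1921)cos 2x - (921/1921)sin 2x


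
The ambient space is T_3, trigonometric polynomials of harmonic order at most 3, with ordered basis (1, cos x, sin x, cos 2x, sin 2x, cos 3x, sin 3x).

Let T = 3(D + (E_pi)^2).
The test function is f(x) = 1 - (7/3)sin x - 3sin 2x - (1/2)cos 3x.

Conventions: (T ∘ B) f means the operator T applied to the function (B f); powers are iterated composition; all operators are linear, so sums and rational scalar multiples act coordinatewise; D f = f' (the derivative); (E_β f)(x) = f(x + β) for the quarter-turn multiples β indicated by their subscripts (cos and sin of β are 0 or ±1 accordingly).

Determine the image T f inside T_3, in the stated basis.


g(x) = 3 - 7cos x - 7sin x - 18cos 2x - 9sin 2x - (3/2)cos 3x + (9/2)sin 3x

D f = -(7/3)cos x - 6cos 2x + (3/2)sin 3x
E_pi f = 1 + (7/3)sin x - 3sin 2x + (1/2)cos 3x
E_pi E_pi f = 1 - (7/3)sin x - 3sin 2x - (1/2)cos 3x
(D + (E_pi)^2) f = 1 - (7/3)cos x - (7/3)sin x - 6cos 2x - 3sin 2x - (1/2)cos 3x + (3/2)sin 3x
(3(D + (E_pi)^2)) f = 3 - 7cos x - 7sin x - 18cos 2x - 9sin 2x - (3/2)cos 3x + (9/2)sin 3x


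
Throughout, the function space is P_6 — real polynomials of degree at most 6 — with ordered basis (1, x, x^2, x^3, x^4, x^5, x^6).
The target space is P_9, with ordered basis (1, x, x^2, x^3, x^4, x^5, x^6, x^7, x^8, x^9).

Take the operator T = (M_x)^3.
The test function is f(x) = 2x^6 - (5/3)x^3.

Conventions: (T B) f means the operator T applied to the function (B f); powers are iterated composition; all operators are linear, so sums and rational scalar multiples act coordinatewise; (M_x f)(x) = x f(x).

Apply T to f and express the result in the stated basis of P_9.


M_x f = 2x^7 - (5/3)x^4
M_x M_x f = 2x^8 - (5/3)x^5
M_x M_x M_x f = 2x^9 - (5/3)x^6

g(x) = 2x^9 - (5/3)x^6


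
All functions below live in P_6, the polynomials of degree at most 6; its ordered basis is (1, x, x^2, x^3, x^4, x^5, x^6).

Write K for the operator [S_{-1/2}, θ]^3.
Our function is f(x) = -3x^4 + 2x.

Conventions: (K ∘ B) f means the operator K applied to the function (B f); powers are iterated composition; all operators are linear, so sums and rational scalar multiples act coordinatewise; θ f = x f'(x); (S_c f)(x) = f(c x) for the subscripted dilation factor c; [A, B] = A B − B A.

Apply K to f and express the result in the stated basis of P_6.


the image equals g(x) = 0

θ f = -12x^4 + 2x
S_{-1/2} θ f = -(3/4)x^4 - x
S_{-1/2} f = -(3/16)x^4 - x
θ S_{-1/2} f = -(3/4)x^4 - x
[S_{-1/2}, θ] f = 0
θ [S_{-1/2}, θ] f = 0
S_{-1/2} θ [S_{-1/2}, θ] f = 0
S_{-1/2} [S_{-1/2}, θ] f = 0
θ S_{-1/2} [S_{-1/2}, θ] f = 0
[S_{-1/2}, θ] [S_{-1/2}, θ] f = 0
θ [S_{-1/2}, θ] [S_{-1/2}, θ] f = 0
S_{-1/2} θ [S_{-1/2}, θ] [S_{-1/2}, θ] f = 0
S_{-1/2} [S_{-1/2}, θ] [S_{-1/2}, θ] f = 0
θ S_{-1/2} [S_{-1/2}, θ] [S_{-1/2}, θ] f = 0
[S_{-1/2}, θ] [S_{-1/2}, θ] [S_{-1/2}, θ] f = 0


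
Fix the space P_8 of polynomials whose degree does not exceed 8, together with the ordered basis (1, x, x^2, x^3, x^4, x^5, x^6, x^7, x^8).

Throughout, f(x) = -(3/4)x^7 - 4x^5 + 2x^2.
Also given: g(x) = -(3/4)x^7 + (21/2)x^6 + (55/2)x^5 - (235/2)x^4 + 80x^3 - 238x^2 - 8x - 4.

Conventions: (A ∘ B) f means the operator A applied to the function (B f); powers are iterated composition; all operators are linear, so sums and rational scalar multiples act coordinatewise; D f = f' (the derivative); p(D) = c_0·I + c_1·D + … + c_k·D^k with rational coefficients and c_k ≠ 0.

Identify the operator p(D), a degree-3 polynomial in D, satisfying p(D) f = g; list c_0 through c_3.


D^0 f = -(3/4)x^7 - 4x^5 + 2x^2
D^1 f = -(21/4)x^6 - 20x^4 + 4x
D^2 f = -(63/2)x^5 - 80x^3 + 4
D^3 f = -(315/2)x^4 - 240x^2
matching coefficients of g against c_0 f + c_1 Df + … from the top degree down determines the c_i
solution: c_0 = 1, c_1 = -2, c_2 = -1, c_3 = 1

p(D) = I − 2·D − D^2 + D^3, i.e. c_0 = 1, c_1 = -2, c_2 = -1, c_3 = 1


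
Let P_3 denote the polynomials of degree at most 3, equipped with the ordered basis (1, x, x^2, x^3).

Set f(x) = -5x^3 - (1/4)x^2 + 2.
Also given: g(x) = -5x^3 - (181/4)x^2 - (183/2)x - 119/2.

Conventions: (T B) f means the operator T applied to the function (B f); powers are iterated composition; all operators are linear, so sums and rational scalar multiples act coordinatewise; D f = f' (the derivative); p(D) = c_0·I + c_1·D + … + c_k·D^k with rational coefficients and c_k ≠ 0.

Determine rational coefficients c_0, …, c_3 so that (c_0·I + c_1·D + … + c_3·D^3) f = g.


p(D) = I + 3·D + 3·D^2 + 2·D^3, i.e. c_0 = 1, c_1 = 3, c_2 = 3, c_3 = 2

D^0 f = -5x^3 - (1/4)x^2 + 2
D^1 f = -15x^2 - (1/2)x
D^2 f = -30x - 1/2
D^3 f = -30
matching coefficients of g against c_0 f + c_1 Df + … from the top degree down determines the c_i
solution: c_0 = 1, c_1 = 3, c_2 = 3, c_3 = 2


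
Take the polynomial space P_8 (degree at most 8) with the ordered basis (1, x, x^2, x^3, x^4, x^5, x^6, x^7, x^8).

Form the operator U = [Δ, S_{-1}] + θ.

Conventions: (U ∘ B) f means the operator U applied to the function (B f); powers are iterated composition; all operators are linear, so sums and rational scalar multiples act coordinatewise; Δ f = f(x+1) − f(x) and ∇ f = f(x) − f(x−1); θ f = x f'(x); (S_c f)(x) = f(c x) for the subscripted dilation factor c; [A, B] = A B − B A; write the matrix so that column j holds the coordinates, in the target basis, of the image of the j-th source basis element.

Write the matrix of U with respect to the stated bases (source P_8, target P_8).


image of 1: 0
image of x: x - 2
image of x^2: 2x^2 + 4x
image of x^3: 3x^3 - 6x^2 - 2
image of x^4: 4x^4 + 8x^3 + 8x
image of x^5: 5x^5 - 10x^4 - 20x^2 - 2
image of x^6: 6x^6 + 12x^5 + 40x^3 + 12x
image of x^7: 7x^7 - 14x^6 - 70x^4 - 42x^2 - 2
image of x^8: 8x^8 + 16x^7 + 112x^5 + 112x^3 + 16x
each image's coordinates form column j of the matrix

the matrix is [[0, -2, 0, -2, 0, -2, 0, -2, 0]; [0, 1, 4, 0, 8, 0, 12, 0, 16]; [0, 0, 2, -6, 0, -20, 0, -42, 0]; [0, 0, 0, 3, 8, 0, 40, 0, 112]; [0, 0, 0, 0, 4, -10, 0, -70, 0]; [0, 0, 0, 0, 0, 5, 12, 0, 112]; [0, 0, 0, 0, 0, 0, 6, -14, 0]; [0, 0, 0, 0, 0, 0, 0, 7, 16]; [0, 0, 0, 0, 0, 0, 0, 0, 8]] (rows listed top to bottom)


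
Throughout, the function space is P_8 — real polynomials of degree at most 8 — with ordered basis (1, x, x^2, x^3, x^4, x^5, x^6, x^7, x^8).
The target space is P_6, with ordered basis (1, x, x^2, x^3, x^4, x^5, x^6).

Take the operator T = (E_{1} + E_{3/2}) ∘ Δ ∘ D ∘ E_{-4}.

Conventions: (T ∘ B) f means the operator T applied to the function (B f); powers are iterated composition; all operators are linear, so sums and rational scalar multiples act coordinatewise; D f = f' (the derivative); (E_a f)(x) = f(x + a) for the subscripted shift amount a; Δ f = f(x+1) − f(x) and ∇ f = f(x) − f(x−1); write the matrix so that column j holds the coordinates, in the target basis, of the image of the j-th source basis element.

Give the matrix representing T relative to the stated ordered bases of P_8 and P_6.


the matrix is [[0, 0, 4, -27, 125, -495, 14451/8, -25137/4, 169745/8]; [0, 0, 0, 12, -108, 625, -2970, 101157/8, -50274]; [0, 0, 0, 0, 24, -270, 1875, -10395, 101157/2]; [0, 0, 0, 0, 0, 40, -540, 4375, -27720]; [0, 0, 0, 0, 0, 0, 60, -945, 8750]; [0, 0, 0, 0, 0, 0, 0, 84, -1512]; [0, 0, 0, 0, 0, 0, 0, 0, 112]] (rows listed top to bottom)

image of 1: 0
image of x: 0
image of x^2: 4
image of x^3: 12x - 27
image of x^4: 24x^2 - 108x + 125
image of x^5: 40x^3 - 270x^2 + 625x - 495
image of x^6: 60x^4 - 540x^3 + 1875x^2 - 2970x + 14451/8
image of x^7: 84x^5 - 945x^4 + 4375x^3 - 10395x^2 + (101157/8)x - 25137/4
image of x^8: 112x^6 - 1512x^5 + 8750x^4 - 27720x^3 + (101157/2)x^2 - 50274x + 169745/8
each image's coordinates form column j of the matrix


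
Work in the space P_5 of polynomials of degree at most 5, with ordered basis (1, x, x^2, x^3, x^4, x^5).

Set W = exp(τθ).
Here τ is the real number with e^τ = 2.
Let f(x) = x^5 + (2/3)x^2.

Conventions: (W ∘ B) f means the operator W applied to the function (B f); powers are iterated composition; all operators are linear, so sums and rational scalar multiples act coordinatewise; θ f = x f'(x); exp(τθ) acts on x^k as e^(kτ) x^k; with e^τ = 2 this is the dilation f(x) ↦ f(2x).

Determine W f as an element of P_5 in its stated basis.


exp(τθ) x^k = e^(kτ) x^k; with e^τ = 2 this sends x^k to 2^k x^k
x^2 ↦ 4 x^2
x^5 ↦ 32 x^5
applying this coordinatewise to f: exp(τθ) f = 32x^5 + (8/3)x^2

the image equals g(x) = 32x^5 + (8/3)x^2


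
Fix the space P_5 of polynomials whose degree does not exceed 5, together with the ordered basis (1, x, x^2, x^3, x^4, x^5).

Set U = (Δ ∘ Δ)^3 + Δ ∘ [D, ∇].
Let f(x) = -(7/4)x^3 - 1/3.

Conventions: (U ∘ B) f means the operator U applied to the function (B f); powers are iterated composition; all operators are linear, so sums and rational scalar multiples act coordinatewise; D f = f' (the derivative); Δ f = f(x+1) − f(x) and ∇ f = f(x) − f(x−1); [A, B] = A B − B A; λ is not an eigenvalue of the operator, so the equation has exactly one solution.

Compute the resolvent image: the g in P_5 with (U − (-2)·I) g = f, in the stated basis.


g(x) = -(7/8)x^3 - 1/6

write g with unknown coordinates in the stated basis and equate coefficients in (U − (-2)·I) g = f
solving from the highest basis element down gives g = -(7/8)x^3 - 1/6
check: U g = 0
so U g − (-2)·g = -(7/4)x^3 - 1/3 = f ✓


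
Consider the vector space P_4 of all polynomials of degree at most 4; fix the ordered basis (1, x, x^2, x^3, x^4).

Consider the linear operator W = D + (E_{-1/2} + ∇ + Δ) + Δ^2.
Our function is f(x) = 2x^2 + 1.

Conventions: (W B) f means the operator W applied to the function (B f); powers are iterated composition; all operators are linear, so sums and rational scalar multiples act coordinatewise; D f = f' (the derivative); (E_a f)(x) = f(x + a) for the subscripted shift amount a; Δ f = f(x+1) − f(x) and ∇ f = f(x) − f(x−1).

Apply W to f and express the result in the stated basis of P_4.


D f = 4x
E_{-1/2} f = 2x^2 - 2x + 3/2
∇ f = 4x - 2
Δ f = 4x + 2
(E_{-1/2} + ∇ + Δ) f = 2x^2 + 6x + 3/2
Δ f = 4x + 2
Δ Δ f = 4
(D + (E_{-1/2} + ∇ + Δ) + Δ^2) f = 2x^2 + 10x + 11/2

the result is g(x) = 2x^2 + 10x + 11/2


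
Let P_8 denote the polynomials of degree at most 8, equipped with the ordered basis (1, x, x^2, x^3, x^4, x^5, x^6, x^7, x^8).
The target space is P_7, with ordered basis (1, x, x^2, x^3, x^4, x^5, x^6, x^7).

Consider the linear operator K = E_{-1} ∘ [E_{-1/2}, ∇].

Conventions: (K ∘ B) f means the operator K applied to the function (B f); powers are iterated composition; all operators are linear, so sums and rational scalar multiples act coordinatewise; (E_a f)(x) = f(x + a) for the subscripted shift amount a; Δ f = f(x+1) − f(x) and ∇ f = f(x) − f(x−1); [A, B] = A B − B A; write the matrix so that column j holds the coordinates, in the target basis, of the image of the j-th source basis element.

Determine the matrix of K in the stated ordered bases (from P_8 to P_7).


the matrix is [[0, 0, 0, 0, 0, 0, 0, 0, 0]; [0, 0, 0, 0, 0, 0, 0, 0, 0]; [0, 0, 0, 0, 0, 0, 0, 0, 0]; [0, 0, 0, 0, 0, 0, 0, 0, 0]; [0, 0, 0, 0, 0, 0, 0, 0, 0]; [0, 0, 0, 0, 0, 0, 0, 0, 0]; [0, 0, 0, 0, 0, 0, 0, 0, 0]; [0, 0, 0, 0, 0, 0, 0, 0, 0]] (rows listed top to bottom)

image of 1: 0
image of x: 0
image of x^2: 0
image of x^3: 0
image of x^4: 0
image of x^5: 0
image of x^6: 0
image of x^7: 0
image of x^8: 0
each image's coordinates form column j of the matrix


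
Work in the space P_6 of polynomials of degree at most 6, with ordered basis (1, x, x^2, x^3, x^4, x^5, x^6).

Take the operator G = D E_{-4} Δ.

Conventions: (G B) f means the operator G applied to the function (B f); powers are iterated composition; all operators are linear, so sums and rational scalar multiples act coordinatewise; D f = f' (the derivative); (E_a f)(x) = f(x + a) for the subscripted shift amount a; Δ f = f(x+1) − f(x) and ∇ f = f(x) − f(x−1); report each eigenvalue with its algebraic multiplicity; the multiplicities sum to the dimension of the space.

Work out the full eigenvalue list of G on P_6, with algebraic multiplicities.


image of 1: 0
image of x: 0
image of x^2: 2
image of x^3: 6x - 21
image of x^4: 12x^2 - 84x + 148
image of x^5: 20x^3 - 210x^2 + 740x - 875
image of x^6: 30x^4 - 420x^3 + 2220x^2 - 5250x + 4686
the matrix is upper triangular; its diagonal is (0, 0, 0, 0, 0, 0, 0)
for a triangular matrix the eigenvalues are the diagonal entries, with algebraic multiplicity their repetition count

λ = 0 (multiplicity 7)


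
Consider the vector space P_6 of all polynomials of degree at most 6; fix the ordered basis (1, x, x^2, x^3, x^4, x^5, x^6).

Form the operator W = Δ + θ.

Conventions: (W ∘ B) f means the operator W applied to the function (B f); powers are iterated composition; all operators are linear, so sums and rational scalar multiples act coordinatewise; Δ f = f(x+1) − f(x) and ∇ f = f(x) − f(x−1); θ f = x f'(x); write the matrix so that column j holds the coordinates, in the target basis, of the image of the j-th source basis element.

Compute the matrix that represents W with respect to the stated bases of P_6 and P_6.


the matrix is [[0, 1, 1, 1, 1, 1, 1]; [0, 1, 2, 3, 4, 5, 6]; [0, 0, 2, 3, 6, 10, 15]; [0, 0, 0, 3, 4, 10, 20]; [0, 0, 0, 0, 4, 5, 15]; [0, 0, 0, 0, 0, 5, 6]; [0, 0, 0, 0, 0, 0, 6]] (rows listed top to bottom)

image of 1: 0
image of x: x + 1
image of x^2: 2x^2 + 2x + 1
image of x^3: 3x^3 + 3x^2 + 3x + 1
image of x^4: 4x^4 + 4x^3 + 6x^2 + 4x + 1
image of x^5: 5x^5 + 5x^4 + 10x^3 + 10x^2 + 5x + 1
image of x^6: 6x^6 + 6x^5 + 15x^4 + 20x^3 + 15x^2 + 6x + 1
each image's coordinates form column j of the matrix


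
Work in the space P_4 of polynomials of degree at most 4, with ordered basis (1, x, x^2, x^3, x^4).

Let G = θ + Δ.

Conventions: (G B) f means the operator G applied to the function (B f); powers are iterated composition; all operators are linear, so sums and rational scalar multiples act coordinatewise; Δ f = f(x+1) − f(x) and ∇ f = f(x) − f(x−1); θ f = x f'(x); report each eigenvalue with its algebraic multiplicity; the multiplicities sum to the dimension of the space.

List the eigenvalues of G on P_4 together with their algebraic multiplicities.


λ = 0 (multiplicity 1), λ = 1 (multiplicity 1), λ = 2 (multiplicity 1), λ = 3 (multiplicity 1), λ = 4 (multiplicity 1)

image of 1: 0
image of x: x + 1
image of x^2: 2x^2 + 2x + 1
image of x^3: 3x^3 + 3x^2 + 3x + 1
image of x^4: 4x^4 + 4x^3 + 6x^2 + 4x + 1
the matrix is upper triangular; its diagonal is (0, 1, 2, 3, 4)
for a triangular matrix the eigenvalues are the diagonal entries, with algebraic multiplicity their repetition count


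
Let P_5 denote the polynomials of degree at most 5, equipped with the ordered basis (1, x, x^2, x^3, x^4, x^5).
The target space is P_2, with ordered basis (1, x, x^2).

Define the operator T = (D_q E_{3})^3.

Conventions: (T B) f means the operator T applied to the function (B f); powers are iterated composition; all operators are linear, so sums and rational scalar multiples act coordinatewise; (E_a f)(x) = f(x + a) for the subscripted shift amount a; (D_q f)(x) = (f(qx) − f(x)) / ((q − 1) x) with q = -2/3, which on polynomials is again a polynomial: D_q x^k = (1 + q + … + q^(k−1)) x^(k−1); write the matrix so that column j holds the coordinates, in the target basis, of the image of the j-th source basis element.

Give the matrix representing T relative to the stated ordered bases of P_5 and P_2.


the matrix is [[0, 0, 0, 7/27, 551/81, 1240/9]; [0, 0, 0, 0, 91/729, 3620/729]; [0, 0, 0, 0, 0, 5005/19683]] (rows listed top to bottom)

image of 1: 0
image of x: 0
image of x^2: 0
image of x^3: 7/27
image of x^4: (91/729)x + 551/81
image of x^5: (5005/19683)x^2 + (3620/729)x + 1240/9
each image's coordinates form column j of the matrix


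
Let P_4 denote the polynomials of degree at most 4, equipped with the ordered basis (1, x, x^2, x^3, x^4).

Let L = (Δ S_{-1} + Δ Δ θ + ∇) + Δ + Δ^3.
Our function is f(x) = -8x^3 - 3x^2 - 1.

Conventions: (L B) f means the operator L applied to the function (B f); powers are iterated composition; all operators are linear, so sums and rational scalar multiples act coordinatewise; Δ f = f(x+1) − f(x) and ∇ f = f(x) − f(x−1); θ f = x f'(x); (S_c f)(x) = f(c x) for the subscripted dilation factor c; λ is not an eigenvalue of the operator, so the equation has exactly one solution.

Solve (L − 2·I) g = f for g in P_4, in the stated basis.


write g with unknown coordinates in the stated basis and equate coefficients in (L − 2·I) g = f
solving from the highest basis element down gives g = 4x^3 + (15/2)x^2 + (105/2)x + 191/2
check: L g = 12x^2 + 105x + 190
so L g − 2·g = -8x^3 - 3x^2 - 1 = f ✓

g(x) = 4x^3 + (15/2)x^2 + (105/2)x + 191/2


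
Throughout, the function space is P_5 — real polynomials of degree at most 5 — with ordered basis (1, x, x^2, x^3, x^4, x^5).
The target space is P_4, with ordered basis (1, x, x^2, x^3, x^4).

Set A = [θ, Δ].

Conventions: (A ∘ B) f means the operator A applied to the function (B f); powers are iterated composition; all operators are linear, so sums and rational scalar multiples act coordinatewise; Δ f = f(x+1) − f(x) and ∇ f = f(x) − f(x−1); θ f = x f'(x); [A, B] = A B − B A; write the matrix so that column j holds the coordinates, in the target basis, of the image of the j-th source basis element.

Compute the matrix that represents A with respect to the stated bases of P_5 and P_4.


image of 1: 0
image of x: -1
image of x^2: -2x - 2
image of x^3: -3x^2 - 6x - 3
image of x^4: -4x^3 - 12x^2 - 12x - 4
image of x^5: -5x^4 - 20x^3 - 30x^2 - 20x - 5
each image's coordinates form column j of the matrix

the matrix is [[0, -1, -2, -3, -4, -5]; [0, 0, -2, -6, -12, -20]; [0, 0, 0, -3, -12, -30]; [0, 0, 0, 0, -4, -20]; [0, 0, 0, 0, 0, -5]] (rows listed top to bottom)


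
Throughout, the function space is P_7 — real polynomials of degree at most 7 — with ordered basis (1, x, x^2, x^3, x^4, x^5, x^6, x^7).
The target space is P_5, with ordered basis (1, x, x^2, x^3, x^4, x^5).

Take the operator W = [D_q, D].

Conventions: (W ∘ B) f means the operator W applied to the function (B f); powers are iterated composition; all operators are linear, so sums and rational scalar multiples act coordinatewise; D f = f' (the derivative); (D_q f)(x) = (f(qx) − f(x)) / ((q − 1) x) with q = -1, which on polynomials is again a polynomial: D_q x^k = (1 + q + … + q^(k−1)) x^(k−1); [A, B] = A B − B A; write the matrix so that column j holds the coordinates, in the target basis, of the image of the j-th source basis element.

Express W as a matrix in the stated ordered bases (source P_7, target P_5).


image of 1: 0
image of x: 0
image of x^2: 2
image of x^3: -2x
image of x^4: 4x^2
image of x^5: -4x^3
image of x^6: 6x^4
image of x^7: -6x^5
each image's coordinates form column j of the matrix

the matrix is [[0, 0, 2, 0, 0, 0, 0, 0]; [0, 0, 0, -2, 0, 0, 0, 0]; [0, 0, 0, 0, 4, 0, 0, 0]; [0, 0, 0, 0, 0, -4, 0, 0]; [0, 0, 0, 0, 0, 0, 6, 0]; [0, 0, 0, 0, 0, 0, 0, -6]] (rows listed top to bottom)


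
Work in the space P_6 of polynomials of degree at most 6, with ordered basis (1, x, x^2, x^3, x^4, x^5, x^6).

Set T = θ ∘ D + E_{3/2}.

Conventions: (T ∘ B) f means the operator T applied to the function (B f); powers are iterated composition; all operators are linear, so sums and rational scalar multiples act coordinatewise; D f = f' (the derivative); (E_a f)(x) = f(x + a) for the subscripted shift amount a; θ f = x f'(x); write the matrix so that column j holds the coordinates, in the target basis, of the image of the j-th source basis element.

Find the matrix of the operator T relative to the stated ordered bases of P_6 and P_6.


the matrix is [[1, 3/2, 9/4, 27/8, 81/16, 243/32, 729/64]; [0, 1, 5, 27/4, 27/2, 405/16, 729/16]; [0, 0, 1, 21/2, 27/2, 135/4, 1215/16]; [0, 0, 0, 1, 18, 45/2, 135/2]; [0, 0, 0, 0, 1, 55/2, 135/4]; [0, 0, 0, 0, 0, 1, 39]; [0, 0, 0, 0, 0, 0, 1]] (rows listed top to bottom)

image of 1: 1
image of x: x + 3/2
image of x^2: x^2 + 5x + 9/4
image of x^3: x^3 + (21/2)x^2 + (27/4)x + 27/8
image of x^4: x^4 + 18x^3 + (27/2)x^2 + (27/2)x + 81/16
image of x^5: x^5 + (55/2)x^4 + (45/2)x^3 + (135/4)x^2 + (405/16)x + 243/32
image of x^6: x^6 + 39x^5 + (135/4)x^4 + (135/2)x^3 + (1215/16)x^2 + (729/16)x + 729/64
each image's coordinates form column j of the matrix


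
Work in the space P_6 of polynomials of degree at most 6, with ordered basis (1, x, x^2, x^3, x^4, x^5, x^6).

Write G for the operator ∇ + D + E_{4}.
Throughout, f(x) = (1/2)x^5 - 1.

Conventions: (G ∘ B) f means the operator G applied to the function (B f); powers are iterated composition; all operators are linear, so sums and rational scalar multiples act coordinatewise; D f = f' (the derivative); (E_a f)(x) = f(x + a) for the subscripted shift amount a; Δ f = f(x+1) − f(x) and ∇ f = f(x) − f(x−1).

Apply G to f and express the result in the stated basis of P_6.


∇ f = (5/2)x^4 - 5x^3 + 5x^2 - (5/2)x + 1/2
D f = (5/2)x^4
E_{4} f = (1/2)x^5 + 10x^4 + 80x^3 + 320x^2 + 640x + 511
(∇ + D + E_{4}) f = (1/2)x^5 + 15x^4 + 75x^3 + 325x^2 + (1275/2)x + 1023/2

g(x) = (1/2)x^5 + 15x^4 + 75x^3 + 325x^2 + (1275/2)x + 1023/2


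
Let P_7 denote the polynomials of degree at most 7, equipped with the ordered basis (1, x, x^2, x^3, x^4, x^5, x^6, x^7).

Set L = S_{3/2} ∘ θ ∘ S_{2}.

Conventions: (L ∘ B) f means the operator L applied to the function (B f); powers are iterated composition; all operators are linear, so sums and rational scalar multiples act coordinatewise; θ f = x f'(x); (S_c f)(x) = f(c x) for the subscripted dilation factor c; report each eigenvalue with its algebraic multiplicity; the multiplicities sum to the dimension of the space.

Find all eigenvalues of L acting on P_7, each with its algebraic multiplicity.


image of 1: 0
image of x: 3x
image of x^2: 18x^2
image of x^3: 81x^3
image of x^4: 324x^4
image of x^5: 1215x^5
image of x^6: 4374x^6
image of x^7: 15309x^7
the matrix is upper triangular; its diagonal is (0, 3, 18, 81, 324, 1215, 4374, 15309)
for a triangular matrix the eigenvalues are the diagonal entries, with algebraic multiplicity their repetition count

λ = 0 (multiplicity 1), λ = 3 (multiplicity 1), λ = 18 (multiplicity 1), λ = 81 (multiplicity 1), λ = 324 (multiplicity 1), λ = 1215 (multiplicity 1), λ = 4374 (multiplicity 1), λ = 15309 (multiplicity 1)


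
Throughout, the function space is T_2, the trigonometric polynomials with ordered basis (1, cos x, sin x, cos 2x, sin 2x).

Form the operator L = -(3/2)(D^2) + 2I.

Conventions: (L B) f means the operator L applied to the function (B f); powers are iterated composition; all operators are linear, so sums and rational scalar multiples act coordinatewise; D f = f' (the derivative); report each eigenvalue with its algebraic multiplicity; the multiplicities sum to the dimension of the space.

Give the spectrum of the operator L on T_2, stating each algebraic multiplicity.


image of 1: 2
image of cos x: (7/2)cos x
image of sin x: (7/2)sin x
image of cos 2x: 8cos 2x
image of sin 2x: 8sin 2x
the matrix is diagonal; its diagonal is (2, 7/2, 7/2, 8, 8)
for a triangular matrix the eigenvalues are the diagonal entries, with algebraic multiplicity their repetition count

λ = 2 (multiplicity 1), λ = 7/2 (multiplicity 2), λ = 8 (multiplicity 2)


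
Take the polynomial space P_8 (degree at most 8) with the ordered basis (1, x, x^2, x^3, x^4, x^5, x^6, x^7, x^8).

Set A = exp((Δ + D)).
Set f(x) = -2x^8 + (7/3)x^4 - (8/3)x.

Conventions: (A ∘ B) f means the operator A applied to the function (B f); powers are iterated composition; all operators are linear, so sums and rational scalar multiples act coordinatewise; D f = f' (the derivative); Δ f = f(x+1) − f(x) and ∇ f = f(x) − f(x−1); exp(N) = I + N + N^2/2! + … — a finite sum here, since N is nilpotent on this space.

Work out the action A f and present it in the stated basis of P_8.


order-1 term: -32x^7 - 56x^6 - 112x^5 - 140x^4 - (280/3)x^3 - 42x^2 - (20/3)x - 5
order-2 term: -224x^6 - 672x^5 - 1540x^4 - 2240x^3 - 2016x^2 - 1064x - 733/3
order-3 term: -896x^5 - 3360x^4 - 7840x^3 - 10920x^2 - (25648/3)x - 2940
order-4 term: -2240x^4 - 8960x^3 - 19040x^2 - 21280x - 30086/3
order-5 term: -3584x^3 - 13440x^2 - 22400x - 14560
order-6 term: -3584x^2 - 10752x - 10304
order-7 term: -2048x - 3584
order-8 term: -512
the series for exp((Δ + D)) f terminates at order 8
exp((Δ + D)) f = -2x^8 - 32x^7 - 280x^6 - 1680x^5 - (21833/3)x^4 - (68152/3)x^3 - 49042x^2 - (198308/3)x - 42178

g(x) = -2x^8 - 32x^7 - 280x^6 - 1680x^5 - (21833/3)x^4 - (68152/3)x^3 - 49042x^2 - (198308/3)x - 42178


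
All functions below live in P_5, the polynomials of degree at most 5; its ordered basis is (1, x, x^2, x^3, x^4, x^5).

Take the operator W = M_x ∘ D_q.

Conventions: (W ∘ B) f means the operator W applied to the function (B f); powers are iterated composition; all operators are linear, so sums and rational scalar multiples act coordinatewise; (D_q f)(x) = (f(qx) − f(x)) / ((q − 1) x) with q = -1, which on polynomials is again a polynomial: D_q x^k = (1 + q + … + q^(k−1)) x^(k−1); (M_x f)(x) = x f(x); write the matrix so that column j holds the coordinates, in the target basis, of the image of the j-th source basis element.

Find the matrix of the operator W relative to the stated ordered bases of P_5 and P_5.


the matrix is [[0, 0, 0, 0, 0, 0]; [0, 1, 0, 0, 0, 0]; [0, 0, 0, 0, 0, 0]; [0, 0, 0, 1, 0, 0]; [0, 0, 0, 0, 0, 0]; [0, 0, 0, 0, 0, 1]] (rows listed top to bottom)

image of 1: 0
image of x: x
image of x^2: 0
image of x^3: x^3
image of x^4: 0
image of x^5: x^5
each image's coordinates form column j of the matrix


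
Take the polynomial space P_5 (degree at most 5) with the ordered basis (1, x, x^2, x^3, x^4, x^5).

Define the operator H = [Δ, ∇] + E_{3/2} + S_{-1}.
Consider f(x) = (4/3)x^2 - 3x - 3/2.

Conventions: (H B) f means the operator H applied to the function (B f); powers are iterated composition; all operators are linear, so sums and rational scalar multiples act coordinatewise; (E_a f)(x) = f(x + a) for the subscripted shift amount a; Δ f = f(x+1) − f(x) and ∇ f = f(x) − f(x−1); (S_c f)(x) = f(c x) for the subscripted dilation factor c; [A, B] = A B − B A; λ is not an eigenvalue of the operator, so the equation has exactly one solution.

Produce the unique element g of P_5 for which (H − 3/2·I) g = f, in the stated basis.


write g with unknown coordinates in the stated basis and equate coefficients in (H − 3/2·I) g = f
solving from the highest basis element down gives g = (8/3)x^2 + (22/3)x - 37
check: H g = (16/3)x^2 + 8x - 57
so H g − 3/2·g = (4/3)x^2 - 3x - 3/2 = f ✓

g(x) = (8/3)x^2 + (22/3)x - 37


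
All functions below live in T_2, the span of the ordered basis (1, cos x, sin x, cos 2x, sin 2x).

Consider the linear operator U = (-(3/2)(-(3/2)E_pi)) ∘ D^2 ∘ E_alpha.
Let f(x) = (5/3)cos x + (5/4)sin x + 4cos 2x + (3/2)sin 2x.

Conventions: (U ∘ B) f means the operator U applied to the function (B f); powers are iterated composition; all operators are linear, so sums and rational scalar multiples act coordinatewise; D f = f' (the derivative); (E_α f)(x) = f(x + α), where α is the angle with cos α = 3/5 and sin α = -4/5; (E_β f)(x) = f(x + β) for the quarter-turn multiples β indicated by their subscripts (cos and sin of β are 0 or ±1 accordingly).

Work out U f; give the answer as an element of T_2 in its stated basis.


E_alpha f = (25/12)sin x - (64/25)cos 2x + (171/50)sin 2x
D E_alpha f = (25/12)cos x + (171/25)cos 2x + (128/25)sin 2x
D D E_alpha f = -(25/12)sin x + (256/25)cos 2x - (342/25)sin 2x
E_pi D^2 E_alpha f = (25/12)sin x + (256/25)cos 2x - (342/25)sin 2x
(-(3/2)E_pi) D^2 E_alpha f = -(25/8)sin x - (384/25)cos 2x + (513/25)sin 2x
(-(3/2)(-(3/2)E_pi)) D^2 E_alpha f = (75/16)sin x + (576/25)cos 2x - (1539/50)sin 2x

g(x) = (75/16)sin x + (576/25)cos 2x - (1539/50)sin 2x


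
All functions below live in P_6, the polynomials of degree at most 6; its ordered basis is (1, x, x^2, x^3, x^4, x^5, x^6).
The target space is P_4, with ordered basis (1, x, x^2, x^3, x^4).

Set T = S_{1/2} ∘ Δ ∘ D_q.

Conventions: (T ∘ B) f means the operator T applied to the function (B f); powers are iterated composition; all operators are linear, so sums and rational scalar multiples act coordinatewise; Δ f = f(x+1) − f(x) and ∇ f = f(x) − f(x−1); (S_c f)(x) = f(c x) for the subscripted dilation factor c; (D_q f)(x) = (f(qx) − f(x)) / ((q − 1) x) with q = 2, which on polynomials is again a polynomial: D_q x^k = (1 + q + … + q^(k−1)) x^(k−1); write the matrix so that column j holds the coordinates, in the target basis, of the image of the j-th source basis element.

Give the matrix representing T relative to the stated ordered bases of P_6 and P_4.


image of 1: 0
image of x: 0
image of x^2: 3
image of x^3: 7x + 7
image of x^4: (45/4)x^2 + (45/2)x + 15
image of x^5: (31/2)x^3 + (93/2)x^2 + 62x + 31
image of x^6: (315/16)x^4 + (315/4)x^3 + (315/2)x^2 + (315/2)x + 63
each image's coordinates form column j of the matrix

the matrix is [[0, 0, 3, 7, 15, 31, 63]; [0, 0, 0, 7, 45/2, 62, 315/2]; [0, 0, 0, 0, 45/4, 93/2, 315/2]; [0, 0, 0, 0, 0, 31/2, 315/4]; [0, 0, 0, 0, 0, 0, 315/16]] (rows listed top to bottom)


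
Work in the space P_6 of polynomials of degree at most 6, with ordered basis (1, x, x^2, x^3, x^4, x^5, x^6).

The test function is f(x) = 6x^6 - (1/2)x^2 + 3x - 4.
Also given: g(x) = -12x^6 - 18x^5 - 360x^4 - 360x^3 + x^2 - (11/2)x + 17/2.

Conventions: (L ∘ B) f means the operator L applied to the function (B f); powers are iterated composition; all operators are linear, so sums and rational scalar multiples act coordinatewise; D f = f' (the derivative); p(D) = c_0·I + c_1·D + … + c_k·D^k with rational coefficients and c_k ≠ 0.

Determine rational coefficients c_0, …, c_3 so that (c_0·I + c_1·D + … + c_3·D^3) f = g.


p(D) = -2·I − (1/2)·D − 2·D^2 − (1/2)·D^3, i.e. c_0 = -2, c_1 = -1/2, c_2 = -2, c_3 = -1/2

D^0 f = 6x^6 - (1/2)x^2 + 3x - 4
D^1 f = 36x^5 - x + 3
D^2 f = 180x^4 - 1
D^3 f = 720x^3
matching coefficients of g against c_0 f + c_1 Df + … from the top degree down determines the c_i
solution: c_0 = -2, c_1 = -1/2, c_2 = -2, c_3 = -1/2


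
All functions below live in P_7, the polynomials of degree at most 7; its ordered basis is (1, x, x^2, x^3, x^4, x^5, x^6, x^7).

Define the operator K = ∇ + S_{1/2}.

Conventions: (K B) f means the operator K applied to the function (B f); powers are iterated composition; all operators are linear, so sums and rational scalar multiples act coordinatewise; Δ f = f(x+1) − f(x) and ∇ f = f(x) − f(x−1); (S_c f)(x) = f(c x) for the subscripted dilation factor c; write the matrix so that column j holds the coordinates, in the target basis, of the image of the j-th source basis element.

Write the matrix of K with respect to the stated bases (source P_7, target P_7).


image of 1: 1
image of x: (1/2)x + 1
image of x^2: (1/4)x^2 + 2x - 1
image of x^3: (1/8)x^3 + 3x^2 - 3x + 1
image of x^4: (1/16)x^4 + 4x^3 - 6x^2 + 4x - 1
image of x^5: (1/32)x^5 + 5x^4 - 10x^3 + 10x^2 - 5x + 1
image of x^6: (1/64)x^6 + 6x^5 - 15x^4 + 20x^3 - 15x^2 + 6x - 1
image of x^7: (1/128)x^7 + 7x^6 - 21x^5 + 35x^4 - 35x^3 + 21x^2 - 7x + 1
each image's coordinates form column j of the matrix

the matrix is [[1, 1, -1, 1, -1, 1, -1, 1]; [0, 1/2, 2, -3, 4, -5, 6, -7]; [0, 0, 1/4, 3, -6, 10, -15, 21]; [0, 0, 0, 1/8, 4, -10, 20, -35]; [0, 0, 0, 0, 1/16, 5, -15, 35]; [0, 0, 0, 0, 0, 1/32, 6, -21]; [0, 0, 0, 0, 0, 0, 1/64, 7]; [0, 0, 0, 0, 0, 0, 0, 1/128]] (rows listed top to bottom)
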